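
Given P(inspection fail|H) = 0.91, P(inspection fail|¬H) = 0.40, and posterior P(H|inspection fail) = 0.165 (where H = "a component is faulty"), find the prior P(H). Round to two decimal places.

Bayes' rule in odds form gives O(H|E) = O(H)·[P(E|H)/P(E|¬H)], hence O(H) = O(H|E)/LR.
Posterior odds = 0.165/(1−0.165) = 0.1976. LR = 0.91/0.40 = 2.2750.
Prior odds = 0.1976/2.2750 = 0.0869, so P(H) = 0.0869/(1+0.0869) ≈ 0.08.

P(H) = 0.08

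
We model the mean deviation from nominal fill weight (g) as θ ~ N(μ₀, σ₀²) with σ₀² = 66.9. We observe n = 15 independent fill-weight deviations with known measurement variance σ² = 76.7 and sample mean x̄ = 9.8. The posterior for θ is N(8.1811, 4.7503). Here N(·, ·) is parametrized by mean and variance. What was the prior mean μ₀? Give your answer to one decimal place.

With known observation variance, the Normal–Normal posterior has precision τ_n = τ₀ + n/σ² and mean μ_n = (τ₀μ₀ + (n/σ²)x̄)/τ_n.
Here τ₀ = 1/66.9 = 0.014948 and τ_data = 15/76.7 = 0.195567, so τ_n = 0.210515.
Rearranging for μ₀: μ₀ = (μ_n·τ_n − τ_data·x̄)/τ₀ = (8.1811·0.210515 − 0.195567·9.8) / 0.014948 = -0.194312/0.014948 ≈ -13.0.

μ₀ = -13.0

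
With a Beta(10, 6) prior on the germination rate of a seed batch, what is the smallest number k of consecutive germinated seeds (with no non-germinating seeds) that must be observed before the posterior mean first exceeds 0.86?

After k germinated seeds and 0 non-germinating seeds the posterior is Beta(10+k, 6), with mean (10+k)/(10+6+k).
Set (10+k)/(16+k) > 0.86 and solve: k > (0.86·16 − 10)/(1 − 0.86) = 26.857.
The smallest integer exceeding 26.857 is 27, and checking k=27: (37)/(43) = 0.8605 > 0.86.

k = 27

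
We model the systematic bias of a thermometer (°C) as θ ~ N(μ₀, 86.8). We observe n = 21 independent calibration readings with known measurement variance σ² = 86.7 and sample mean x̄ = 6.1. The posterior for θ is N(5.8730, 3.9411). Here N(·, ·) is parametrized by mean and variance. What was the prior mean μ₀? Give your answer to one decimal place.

The posterior mean is a precision-weighted average: μ_n = (τ₀μ₀ + τ_data·x̄)/(τ₀+τ_data), with τ₀=1/σ₀² and τ_data=n/σ².
Here τ₀ = 1/86.8 = 0.011521 and τ_data = 21/86.7 = 0.242215, so τ_n = 0.253736.
Rearranging for μ₀: μ₀ = (μ_n·τ_n − τ_data·x̄)/τ₀ = (5.8730·0.253736 − 0.242215·6.1) / 0.011521 = 0.012680/0.011521 ≈ 1.1.

μ₀ = 1.1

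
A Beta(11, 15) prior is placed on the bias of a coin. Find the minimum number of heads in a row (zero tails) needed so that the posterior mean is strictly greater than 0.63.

After k heads and 0 tails the posterior is Beta(11+k, 15), with mean (11+k)/(11+15+k).
Set (11+k)/(26+k) > 0.63 and solve: k > (0.63·26 − 11)/(1 − 0.63) = 14.541.
The smallest integer exceeding 14.541 is 15.

k = 15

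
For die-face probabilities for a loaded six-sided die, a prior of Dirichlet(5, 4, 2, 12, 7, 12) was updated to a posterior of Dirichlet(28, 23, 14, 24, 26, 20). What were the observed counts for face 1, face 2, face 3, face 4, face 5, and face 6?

counts (23, 19, 12, 12, 19, 8)

For a Dirichlet(α) prior with multinomial counts c, the posterior is Dirichlet(α + c) componentwise.
Counts are posterior − prior componentwise: 28−5=23, 23−4=19, 14−2=12, 24−12=12, 26−7=19, 20−12=8.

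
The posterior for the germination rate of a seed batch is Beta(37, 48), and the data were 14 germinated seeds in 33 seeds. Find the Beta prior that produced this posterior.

Beta(23, 29)

A Beta(α, β) prior with s successes and f failures in binomial data gives a Beta(α+s, β+f) posterior.
Subtract the data counts: 37−14=23, 48−19=29.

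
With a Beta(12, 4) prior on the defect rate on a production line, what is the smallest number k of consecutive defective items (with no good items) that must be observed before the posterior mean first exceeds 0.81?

k = 6

After k defective items and 0 good items the posterior is Beta(12+k, 4), with mean (12+k)/(12+4+k).
Set (12+k)/(16+k) > 0.81 and solve: k > (0.81·16 − 12)/(1 − 0.81) = 5.053.
The smallest integer exceeding 5.053 is 6, and checking k=6: (18)/(22) = 0.8182 > 0.81.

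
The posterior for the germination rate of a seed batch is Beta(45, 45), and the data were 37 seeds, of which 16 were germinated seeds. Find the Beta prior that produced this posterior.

Beta(29, 24)

A Beta(α, β) prior with s successes and f failures in binomial data gives a Beta(α+s, β+f) posterior.
So α = 45 − 16 = 29 and β = 45 − 21 = 24.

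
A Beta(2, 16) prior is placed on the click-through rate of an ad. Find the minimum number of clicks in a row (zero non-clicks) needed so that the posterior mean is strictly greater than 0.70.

k = 36

After k clicks and 0 non-clicks the posterior is Beta(2+k, 16), with mean (2+k)/(2+16+k).
Set (2+k)/(18+k) > 0.70 and solve: k > (0.70·18 − 2)/(1 − 0.70) = 35.333.
The smallest integer exceeding 35.333 is 36, and checking k=36: (38)/(54) = 0.7037 > 0.70.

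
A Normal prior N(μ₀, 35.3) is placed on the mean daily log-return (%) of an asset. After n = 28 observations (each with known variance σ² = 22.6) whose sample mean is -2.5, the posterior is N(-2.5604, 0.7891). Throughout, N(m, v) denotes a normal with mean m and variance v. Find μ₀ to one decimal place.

The posterior mean is a precision-weighted average: μ_n = (τ₀μ₀ + τ_data·x̄)/(τ₀+τ_data), with τ₀=1/σ₀² and τ_data=n/σ².
Here τ₀ = 1/35.3 = 0.028329 and τ_data = 28/22.6 = 1.238938, so τ_n = 1.267267.
Rearranging for μ₀: μ₀ = (μ_n·τ_n − τ_data·x̄)/τ₀ = (-2.5604·1.267267 − 1.238938·-2.5) / 0.028329 = -0.147365/0.028329 ≈ -5.2.

μ₀ = -5.2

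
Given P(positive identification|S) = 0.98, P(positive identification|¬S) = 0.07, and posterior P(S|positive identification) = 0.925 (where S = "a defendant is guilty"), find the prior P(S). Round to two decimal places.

P(S) = 0.47

Bayes' rule in odds form gives O(S|E) = O(S)·[P(E|S)/P(E|¬S)], hence O(S) = O(S|E)/LR.
Posterior odds = 0.925/(1−0.925) = 12.3333. LR = 0.98/0.07 = 14.0000.
Prior odds = 12.3333/14.0000 = 0.8810, so P(S) = 0.8810/(1+0.8810) ≈ 0.47.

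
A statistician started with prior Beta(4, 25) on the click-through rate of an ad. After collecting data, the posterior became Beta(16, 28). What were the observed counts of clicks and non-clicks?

Beta is conjugate to the binomial likelihood: posterior = Beta(a+s, b+f).
Match parameters: s=16−4=12, f=28−25=3.

12 clicks and 3 non-clicks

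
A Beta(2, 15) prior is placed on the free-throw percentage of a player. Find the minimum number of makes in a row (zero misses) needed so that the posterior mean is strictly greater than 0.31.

After k makes and 0 misses the posterior is Beta(2+k, 15), with mean (2+k)/(2+15+k).
Set (2+k)/(17+k) > 0.31 and solve: k > (0.31·17 − 2)/(1 − 0.31) = 4.739.
The smallest integer exceeding 4.739 is 5, and checking k=5: (7)/(22) = 0.3182 > 0.31.

k = 5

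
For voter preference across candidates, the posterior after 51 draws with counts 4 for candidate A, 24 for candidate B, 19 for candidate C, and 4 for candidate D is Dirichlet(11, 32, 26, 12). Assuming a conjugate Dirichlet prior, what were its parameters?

For a Dirichlet(α) prior with multinomial counts c, the posterior is Dirichlet(α + c) componentwise.
Subtract each count from the matching posterior parameter: 11−4=7, 32−24=8, 26−19=7, 12−4=8.

Dirichlet(7, 8, 7, 8)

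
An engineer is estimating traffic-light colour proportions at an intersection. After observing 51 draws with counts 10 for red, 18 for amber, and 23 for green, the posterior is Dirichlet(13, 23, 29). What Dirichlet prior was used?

For a Dirichlet(α) prior with multinomial counts c, the posterior is Dirichlet(α + c) componentwise.
Subtract each count from the matching posterior parameter: 13−10=3, 23−18=5, 29−23=6.

Dirichlet(3, 5, 6)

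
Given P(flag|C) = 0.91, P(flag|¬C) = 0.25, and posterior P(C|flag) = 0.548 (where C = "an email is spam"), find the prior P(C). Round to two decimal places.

P(C) = 0.25

Bayes' rule in odds form gives O(C|E) = O(C)·[P(E|C)/P(E|¬C)], hence O(C) = O(C|E)/LR.
Posterior odds = 0.548/(1−0.548) = 1.2124. LR = 0.91/0.25 = 3.6400.
Prior odds = 1.2124/3.6400 = 0.3331, so P(C) = 0.3331/(1+0.3331) ≈ 0.25.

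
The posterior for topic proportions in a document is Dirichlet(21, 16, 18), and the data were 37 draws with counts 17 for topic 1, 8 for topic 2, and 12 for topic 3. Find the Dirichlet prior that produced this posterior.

Dirichlet(4, 8, 6)

For a Dirichlet(α) prior with multinomial counts c, the posterior is Dirichlet(α + c) componentwise.
Subtract each count from the matching posterior parameter: 21−17=4, 16−8=8, 18−12=6.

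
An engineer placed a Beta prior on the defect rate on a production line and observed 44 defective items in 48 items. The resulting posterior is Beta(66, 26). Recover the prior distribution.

Beta(22, 22)

Under Beta–binomial conjugacy the posterior parameters are (α+s, β+f).
Subtract the data counts: 66−44=22, 26−4=22.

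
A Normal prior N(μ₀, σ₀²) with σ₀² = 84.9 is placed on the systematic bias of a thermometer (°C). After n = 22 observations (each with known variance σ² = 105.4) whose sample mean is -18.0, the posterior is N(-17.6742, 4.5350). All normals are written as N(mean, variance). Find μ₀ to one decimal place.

μ₀ = -11.9

With known observation variance, the Normal–Normal posterior has precision τ_n = τ₀ + n/σ² and mean μ_n = (τ₀μ₀ + (n/σ²)x̄)/τ_n.
Here τ₀ = 1/84.9 = 0.011779 and τ_data = 22/105.4 = 0.208729, so τ_n = 0.220508.
Rearranging for μ₀: μ₀ = (μ_n·τ_n − τ_data·x̄)/τ₀ = (-17.6742·0.220508 − 0.208729·-18.0) / 0.011779 = -0.140180/0.011779 ≈ -11.9.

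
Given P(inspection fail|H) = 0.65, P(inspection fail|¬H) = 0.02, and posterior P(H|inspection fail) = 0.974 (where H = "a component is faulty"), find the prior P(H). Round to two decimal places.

P(H) = 0.54

In odds form, posterior odds = prior odds × likelihood ratio, so prior odds = posterior odds ÷ LR.
Posterior odds = 0.974/(1−0.974) = 37.4615. LR = 0.65/0.02 = 32.5000.
Prior odds = 37.4615/32.5000 = 1.1527, so P(H) = 1.1527/(1+1.1527) ≈ 0.54.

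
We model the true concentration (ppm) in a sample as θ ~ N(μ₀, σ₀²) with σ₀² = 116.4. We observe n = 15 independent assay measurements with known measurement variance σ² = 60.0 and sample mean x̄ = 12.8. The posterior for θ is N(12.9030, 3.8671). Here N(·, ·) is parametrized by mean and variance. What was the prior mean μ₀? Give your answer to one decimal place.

With known observation variance, the Normal–Normal posterior has precision τ_n = τ₀ + n/σ² and mean μ_n = (τ₀μ₀ + (n/σ²)x̄)/τ_n.
Here τ₀ = 1/116.4 = 0.008591 and τ_data = 15/60.0 = 0.250000, so τ_n = 0.258591.
Rearranging for μ₀: μ₀ = (μ_n·τ_n − τ_data·x̄)/τ₀ = (12.9030·0.258591 − 0.250000·12.8) / 0.008591 = 0.136600/0.008591 ≈ 15.9.

μ₀ = 15.9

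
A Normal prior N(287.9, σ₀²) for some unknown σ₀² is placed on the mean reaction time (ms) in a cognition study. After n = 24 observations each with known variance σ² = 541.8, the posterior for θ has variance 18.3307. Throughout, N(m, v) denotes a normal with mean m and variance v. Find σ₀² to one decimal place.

For the Normal–Normal model with known σ², precisions add: τ_n = τ₀ + n/σ².
So 1/σ₀² = 1/18.3307 − 24/541.8 = 0.054553 − 0.044297 = 0.010256.
Hence σ₀² = 1/0.010256 ≈ 97.5.

σ₀² = 97.5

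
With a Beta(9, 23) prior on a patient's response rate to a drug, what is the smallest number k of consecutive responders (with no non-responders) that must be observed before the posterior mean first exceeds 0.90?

After k responders and 0 non-responders the posterior is Beta(9+k, 23), with mean (9+k)/(9+23+k).
Set (9+k)/(32+k) > 0.90 and solve: k > (0.90·32 − 9)/(1 − 0.90) = 198.000.
The smallest integer exceeding 198.000 is 199, and checking k=199: (208)/(231) = 0.9004 > 0.90.

k = 199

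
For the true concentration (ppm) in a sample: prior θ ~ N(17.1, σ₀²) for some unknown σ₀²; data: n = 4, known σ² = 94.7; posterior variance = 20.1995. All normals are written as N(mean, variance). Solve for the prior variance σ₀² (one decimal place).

Posterior precision equals prior precision plus data precision: 1/σ_n² = 1/σ₀² + n/σ².
So 1/σ₀² = 1/20.1995 − 4/94.7 = 0.049506 − 0.042239 = 0.007267.
Hence σ₀² = 1/0.007267 ≈ 137.6.

σ₀² = 137.6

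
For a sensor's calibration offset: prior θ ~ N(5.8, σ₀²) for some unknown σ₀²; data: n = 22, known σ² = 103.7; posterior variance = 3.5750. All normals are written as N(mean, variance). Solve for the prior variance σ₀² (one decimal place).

σ₀² = 14.8

For the Normal–Normal model with known σ², precisions add: τ_n = τ₀ + n/σ².
So 1/σ₀² = 1/3.5750 − 22/103.7 = 0.279720 − 0.212150 = 0.067570.
Hence σ₀² = 1/0.067570 ≈ 14.8.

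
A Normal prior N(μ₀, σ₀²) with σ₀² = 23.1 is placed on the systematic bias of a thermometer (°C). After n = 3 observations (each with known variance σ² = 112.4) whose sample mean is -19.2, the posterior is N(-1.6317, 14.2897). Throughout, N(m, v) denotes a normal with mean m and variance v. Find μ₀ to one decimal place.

μ₀ = 9.2

The posterior mean is a precision-weighted average: μ_n = (τ₀μ₀ + τ_data·x̄)/(τ₀+τ_data), with τ₀=1/σ₀² and τ_data=n/σ².
Here τ₀ = 1/23.1 = 0.043290 and τ_data = 3/112.4 = 0.026690, so τ_n = 0.069980.
Rearranging for μ₀: μ₀ = (μ_n·τ_n − τ_data·x̄)/τ₀ = (-1.6317·0.069980 − 0.026690·-19.2) / 0.043290 = 0.398262/0.043290 ≈ 9.2.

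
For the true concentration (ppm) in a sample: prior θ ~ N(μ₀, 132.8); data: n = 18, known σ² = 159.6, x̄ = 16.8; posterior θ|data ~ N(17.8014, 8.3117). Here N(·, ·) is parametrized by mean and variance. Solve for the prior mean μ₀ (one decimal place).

The posterior mean is a precision-weighted average: μ_n = (τ₀μ₀ + τ_data·x̄)/(τ₀+τ_data), with τ₀=1/σ₀² and τ_data=n/σ².
Here τ₀ = 1/132.8 = 0.007530 and τ_data = 18/159.6 = 0.112782, so τ_n = 0.120312.
Rearranging for μ₀: μ₀ = (μ_n·τ_n − τ_data·x̄)/τ₀ = (17.8014·0.120312 − 0.112782·16.8) / 0.007530 = 0.246984/0.007530 ≈ 32.8.

μ₀ = 32.8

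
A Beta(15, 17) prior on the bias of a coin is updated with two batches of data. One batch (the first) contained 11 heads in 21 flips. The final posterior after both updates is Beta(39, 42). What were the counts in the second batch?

Because Beta–binomial updating is additive in the counts, the combined data contributed (α_post−α_prior, β_post−β_prior) successes and failures.
Total across both batches: 39−15=24 heads, 42−17=25 tails.
Subtract the first batch: 24−11=13 heads and 25−10=15 tails.

13 heads and 15 tails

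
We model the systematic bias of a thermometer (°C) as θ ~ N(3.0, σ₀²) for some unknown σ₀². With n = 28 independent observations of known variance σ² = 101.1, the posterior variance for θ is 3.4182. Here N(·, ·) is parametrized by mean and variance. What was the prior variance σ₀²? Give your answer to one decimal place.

Posterior precision equals prior precision plus data precision: 1/σ_n² = 1/σ₀² + n/σ².
So 1/σ₀² = 1/3.4182 − 28/101.1 = 0.292552 − 0.276954 = 0.015598.
Hence σ₀² = 1/0.015598 ≈ 64.1.

σ₀² = 64.1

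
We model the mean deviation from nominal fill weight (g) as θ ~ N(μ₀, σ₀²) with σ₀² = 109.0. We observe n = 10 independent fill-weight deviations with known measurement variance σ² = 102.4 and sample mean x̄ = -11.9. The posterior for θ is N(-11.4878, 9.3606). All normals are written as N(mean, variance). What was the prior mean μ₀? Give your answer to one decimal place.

With known observation variance, the Normal–Normal posterior has precision τ_n = τ₀ + n/σ² and mean μ_n = (τ₀μ₀ + (n/σ²)x̄)/τ_n.
Here τ₀ = 1/109.0 = 0.009174 and τ_data = 10/102.4 = 0.097656, so τ_n = 0.106830.
Rearranging for μ₀: μ₀ = (μ_n·τ_n − τ_data·x̄)/τ₀ = (-11.4878·0.106830 − 0.097656·-11.9) / 0.009174 = -0.065135/0.009174 ≈ -7.1.

μ₀ = -7.1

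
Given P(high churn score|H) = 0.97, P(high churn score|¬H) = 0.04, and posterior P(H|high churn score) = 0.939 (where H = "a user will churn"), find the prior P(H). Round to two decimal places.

Bayes' rule in odds form gives O(H|E) = O(H)·[P(E|H)/P(E|¬H)], hence O(H) = O(H|E)/LR.
Posterior odds = 0.939/(1−0.939) = 15.3934. LR = 0.97/0.04 = 24.2500.
Prior odds = 15.3934/24.2500 = 0.6348, so P(H) = 0.6348/(1+0.6348) ≈ 0.39.

P(H) = 0.39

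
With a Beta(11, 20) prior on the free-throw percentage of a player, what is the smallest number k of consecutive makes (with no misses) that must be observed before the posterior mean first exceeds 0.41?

k = 3

After k makes and 0 misses the posterior is Beta(11+k, 20), with mean (11+k)/(11+20+k).
Set (11+k)/(31+k) > 0.41 and solve: k > (0.41·31 − 11)/(1 − 0.41) = 2.898.
The smallest integer exceeding 2.898 is 3, and checking k=3: (14)/(34) = 0.4118 > 0.41.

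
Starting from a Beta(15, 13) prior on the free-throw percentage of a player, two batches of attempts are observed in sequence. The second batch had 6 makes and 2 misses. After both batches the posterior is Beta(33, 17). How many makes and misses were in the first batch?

Because Beta–binomial updating is additive in the counts, the combined data contributed (α_post−α_prior, β_post−β_prior) successes and failures.
Total across both batches: 33−15=18 makes, 17−13=4 misses.
Subtract the second batch: 18−6=12 makes and 4−2=2 misses.

12 makes and 2 misses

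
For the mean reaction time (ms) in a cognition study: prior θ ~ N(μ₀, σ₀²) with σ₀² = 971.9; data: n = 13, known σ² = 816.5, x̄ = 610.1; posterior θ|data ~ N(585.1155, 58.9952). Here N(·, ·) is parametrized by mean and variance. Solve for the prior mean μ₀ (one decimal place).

The posterior mean is a precision-weighted average: μ_n = (τ₀μ₀ + τ_data·x̄)/(τ₀+τ_data), with τ₀=1/σ₀² and τ_data=n/σ².
Here τ₀ = 1/971.9 = 0.001029 and τ_data = 13/816.5 = 0.015922, so τ_n = 0.016951.
Rearranging for μ₀: μ₀ = (μ_n·τ_n − τ_data·x̄)/τ₀ = (585.1155·0.016951 − 0.015922·610.1) / 0.001029 = 0.204281/0.001029 ≈ 198.5.

μ₀ = 198.5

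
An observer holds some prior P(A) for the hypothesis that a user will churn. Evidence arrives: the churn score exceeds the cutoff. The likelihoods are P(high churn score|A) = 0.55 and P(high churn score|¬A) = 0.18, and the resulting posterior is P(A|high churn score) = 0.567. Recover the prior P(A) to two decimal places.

P(A) = 0.30

Bayes' rule in odds form gives O(A|E) = O(A)·[P(E|A)/P(E|¬A)], hence O(A) = O(A|E)/LR.
Posterior odds = 0.567/(1−0.567) = 1.3095. LR = 0.55/0.18 = 3.0556.
Prior odds = 1.3095/3.0556 = 0.4286, so P(A) = 0.4286/(1+0.4286) ≈ 0.30.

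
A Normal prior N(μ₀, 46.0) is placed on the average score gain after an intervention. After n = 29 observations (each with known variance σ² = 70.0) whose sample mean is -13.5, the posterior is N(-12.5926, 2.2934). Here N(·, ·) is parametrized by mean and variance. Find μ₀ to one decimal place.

μ₀ = 4.7

With known observation variance, the Normal–Normal posterior has precision τ_n = τ₀ + n/σ² and mean μ_n = (τ₀μ₀ + (n/σ²)x̄)/τ_n.
Here τ₀ = 1/46.0 = 0.021739 and τ_data = 29/70.0 = 0.414286, so τ_n = 0.436025.
Rearranging for μ₀: μ₀ = (μ_n·τ_n − τ_data·x̄)/τ₀ = (-12.5926·0.436025 − 0.414286·-13.5) / 0.021739 = 0.102173/0.021739 ≈ 4.7.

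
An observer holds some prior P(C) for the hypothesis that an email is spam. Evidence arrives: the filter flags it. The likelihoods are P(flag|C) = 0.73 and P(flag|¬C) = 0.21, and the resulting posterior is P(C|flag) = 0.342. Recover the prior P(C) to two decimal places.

P(C) = 0.13

Bayes' rule in odds form gives O(C|E) = O(C)·[P(E|C)/P(E|¬C)], hence O(C) = O(C|E)/LR.
Posterior odds = 0.342/(1−0.342) = 0.5198. LR = 0.73/0.21 = 3.4762.
Prior odds = 0.5198/3.4762 = 0.1495, so P(C) = 0.1495/(1+0.1495) ≈ 0.13.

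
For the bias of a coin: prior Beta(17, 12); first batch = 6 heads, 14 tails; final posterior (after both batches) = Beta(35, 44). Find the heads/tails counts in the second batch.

Sequential conjugate updates are equivalent to a single update on the pooled data, so total successes = posterior α − prior α and total failures = posterior β − prior β.
Total across both batches: 35−17=18 heads, 44−12=32 tails.
Subtract the first batch: 18−6=12 heads and 32−14=18 tails.

12 heads and 18 tails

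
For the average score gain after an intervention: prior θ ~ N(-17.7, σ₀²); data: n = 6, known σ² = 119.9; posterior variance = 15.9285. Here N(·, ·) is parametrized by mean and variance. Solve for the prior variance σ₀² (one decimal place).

Posterior precision equals prior precision plus data precision: 1/σ_n² = 1/σ₀² + n/σ².
So 1/σ₀² = 1/15.9285 − 6/119.9 = 0.062781 − 0.050042 = 0.012739.
Hence σ₀² = 1/0.012739 ≈ 78.5.

σ₀² = 78.5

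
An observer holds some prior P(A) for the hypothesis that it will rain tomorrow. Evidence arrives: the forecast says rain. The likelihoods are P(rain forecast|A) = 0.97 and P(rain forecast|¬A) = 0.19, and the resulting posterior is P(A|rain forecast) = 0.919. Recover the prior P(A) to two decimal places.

In odds form, posterior odds = prior odds × likelihood ratio, so prior odds = posterior odds ÷ LR.
Posterior odds = 0.919/(1−0.919) = 11.3457. LR = 0.97/0.19 = 5.1053.
Prior odds = 11.3457/5.1053 = 2.2223, so P(A) = 2.2223/(1+2.2223) ≈ 0.69.

P(A) = 0.69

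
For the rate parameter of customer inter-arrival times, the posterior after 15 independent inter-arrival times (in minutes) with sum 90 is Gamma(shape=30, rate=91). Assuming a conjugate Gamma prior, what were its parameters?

For an exponential likelihood with a Gamma(α, β) prior on the rate, n observations with total T give posterior Gamma(α+n, β+T).
So α = 30 − 15 = 15 and β = 91 − 90 = 1.

Gamma(shape=15, rate=1)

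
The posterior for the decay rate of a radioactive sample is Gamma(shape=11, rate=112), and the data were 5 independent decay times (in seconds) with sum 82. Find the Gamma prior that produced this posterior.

Gamma(shape=6, rate=30)

Gamma–exponential conjugacy: posterior shape = α + n, posterior rate = β + Σtᵢ.
So α = 11 − 5 = 6 and β = 112 − 82 = 30.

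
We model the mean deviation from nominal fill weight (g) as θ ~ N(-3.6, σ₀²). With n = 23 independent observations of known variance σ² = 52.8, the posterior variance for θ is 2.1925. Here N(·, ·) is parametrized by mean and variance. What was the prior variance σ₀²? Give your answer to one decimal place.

σ₀² = 48.8

For the Normal–Normal model with known σ², precisions add: τ_n = τ₀ + n/σ².
So 1/σ₀² = 1/2.1925 − 23/52.8 = 0.456100 − 0.435606 = 0.020494.
Hence σ₀² = 1/0.020494 ≈ 48.8.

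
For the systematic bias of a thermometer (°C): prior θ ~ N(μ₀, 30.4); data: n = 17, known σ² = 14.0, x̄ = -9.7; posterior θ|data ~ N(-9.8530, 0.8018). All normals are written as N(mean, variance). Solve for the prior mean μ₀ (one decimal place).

With known observation variance, the Normal–Normal posterior has precision τ_n = τ₀ + n/σ² and mean μ_n = (τ₀μ₀ + (n/σ²)x̄)/τ_n.
Here τ₀ = 1/30.4 = 0.032895 and τ_data = 17/14.0 = 1.214286, so τ_n = 1.247181.
Rearranging for μ₀: μ₀ = (μ_n·τ_n − τ_data·x̄)/τ₀ = (-9.8530·1.247181 − 1.214286·-9.7) / 0.032895 = -0.509900/0.032895 ≈ -15.5.

μ₀ = -15.5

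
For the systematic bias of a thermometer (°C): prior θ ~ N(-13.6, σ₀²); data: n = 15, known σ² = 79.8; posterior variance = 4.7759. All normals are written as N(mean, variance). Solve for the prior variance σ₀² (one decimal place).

For the Normal–Normal model with known σ², precisions add: τ_n = τ₀ + n/σ².
So 1/σ₀² = 1/4.7759 − 15/79.8 = 0.209385 − 0.187970 = 0.021415.
Hence σ₀² = 1/0.021415 ≈ 46.7.

σ₀² = 46.7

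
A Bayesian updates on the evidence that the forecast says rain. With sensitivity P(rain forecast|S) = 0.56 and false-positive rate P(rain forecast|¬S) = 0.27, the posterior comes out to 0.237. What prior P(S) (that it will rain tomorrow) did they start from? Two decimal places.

P(S) = 0.13

Bayes' rule in odds form gives O(S|E) = O(S)·[P(E|S)/P(E|¬S)], hence O(S) = O(S|E)/LR.
Posterior odds = 0.237/(1−0.237) = 0.3106. LR = 0.56/0.27 = 2.0741.
Prior odds = 0.3106/2.0741 = 0.1498, so P(S) = 0.1498/(1+0.1498) ≈ 0.13.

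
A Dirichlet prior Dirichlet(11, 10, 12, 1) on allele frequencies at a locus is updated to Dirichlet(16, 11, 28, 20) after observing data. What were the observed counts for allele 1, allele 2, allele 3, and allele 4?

counts (5, 1, 16, 19)

For a Dirichlet(α) prior with multinomial counts c, the posterior is Dirichlet(α + c) componentwise.
Counts are posterior − prior componentwise: 16−11=5, 11−10=1, 28−12=16, 20−1=19.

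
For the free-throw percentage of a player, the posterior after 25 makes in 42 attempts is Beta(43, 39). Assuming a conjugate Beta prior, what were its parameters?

Beta(18, 22)

Under Beta–binomial conjugacy the posterior parameters are (a+s, b+f).
Subtract the data counts: 43−25=18, 39−17=22.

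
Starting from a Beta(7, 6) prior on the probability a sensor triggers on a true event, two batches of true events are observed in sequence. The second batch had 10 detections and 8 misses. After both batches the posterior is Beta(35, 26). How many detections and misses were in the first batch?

18 detections and 12 misses

Sequential conjugate updates are equivalent to a single update on the pooled data, so total successes = posterior α − prior α and total failures = posterior β − prior β.
Total across both batches: 35−7=28 detections, 26−6=20 misses.
Subtract the second batch: 28−10=18 detections and 20−8=12 misses.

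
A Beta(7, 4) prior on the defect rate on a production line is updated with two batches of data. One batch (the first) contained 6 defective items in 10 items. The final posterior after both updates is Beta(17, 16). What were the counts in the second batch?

4 defective items and 8 good items

Sequential conjugate updates are equivalent to a single update on the pooled data, so total successes = posterior α − prior α and total failures = posterior β − prior β.
Total across both batches: 17−7=10 defective items, 16−4=12 good items.
Subtract the first batch: 10−6=4 defective items and 12−4=8 good items.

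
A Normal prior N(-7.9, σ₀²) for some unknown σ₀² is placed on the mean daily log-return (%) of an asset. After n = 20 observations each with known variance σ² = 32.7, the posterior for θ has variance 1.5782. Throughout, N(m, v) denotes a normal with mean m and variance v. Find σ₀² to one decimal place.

For the Normal–Normal model with known σ², precisions add: τ_n = τ₀ + n/σ².
So 1/σ₀² = 1/1.5782 − 20/32.7 = 0.633633 − 0.611621 = 0.022012.
Hence σ₀² = 1/0.022012 ≈ 45.4.

σ₀² = 45.4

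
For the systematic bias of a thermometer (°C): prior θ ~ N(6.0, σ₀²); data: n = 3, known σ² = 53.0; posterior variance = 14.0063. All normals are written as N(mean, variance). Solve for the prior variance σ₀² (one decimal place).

σ₀² = 67.6

For the Normal–Normal model with known σ², precisions add: τ_n = τ₀ + n/σ².
So 1/σ₀² = 1/14.0063 − 3/53.0 = 0.071396 − 0.056604 = 0.014792.
Hence σ₀² = 1/0.014792 ≈ 67.6.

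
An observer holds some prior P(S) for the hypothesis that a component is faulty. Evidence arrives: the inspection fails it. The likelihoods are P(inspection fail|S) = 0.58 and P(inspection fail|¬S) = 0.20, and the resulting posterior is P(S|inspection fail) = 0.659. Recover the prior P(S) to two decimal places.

In odds form, posterior odds = prior odds × likelihood ratio, so prior odds = posterior odds ÷ LR.
Posterior odds = 0.659/(1−0.659) = 1.9326. LR = 0.58/0.20 = 2.9000.
Prior odds = 1.9326/2.9000 = 0.6664, so P(S) = 0.6664/(1+0.6664) ≈ 0.40.

P(S) = 0.40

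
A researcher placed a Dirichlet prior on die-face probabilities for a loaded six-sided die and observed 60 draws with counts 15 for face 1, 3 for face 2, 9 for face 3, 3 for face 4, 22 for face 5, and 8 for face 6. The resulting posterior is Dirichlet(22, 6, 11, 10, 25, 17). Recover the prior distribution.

For a Dirichlet(α) prior with multinomial counts c, the posterior is Dirichlet(α + c) componentwise.
Subtract each count from the matching posterior parameter: 22−15=7, 6−3=3, 11−9=2, 10−3=7, 25−22=3, 17−8=9.

Dirichlet(7, 3, 2, 7, 3, 9)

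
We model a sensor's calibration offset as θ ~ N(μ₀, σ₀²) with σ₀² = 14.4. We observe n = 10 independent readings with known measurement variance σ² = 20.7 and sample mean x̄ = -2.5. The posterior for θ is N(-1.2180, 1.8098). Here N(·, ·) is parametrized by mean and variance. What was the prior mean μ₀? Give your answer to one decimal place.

The posterior mean is a precision-weighted average: μ_n = (τ₀μ₀ + τ_data·x̄)/(τ₀+τ_data), with τ₀=1/σ₀² and τ_data=n/σ².
Here τ₀ = 1/14.4 = 0.069444 and τ_data = 10/20.7 = 0.483092, so τ_n = 0.552536.
Rearranging for μ₀: μ₀ = (μ_n·τ_n − τ_data·x̄)/τ₀ = (-1.2180·0.552536 − 0.483092·-2.5) / 0.069444 = 0.534741/0.069444 ≈ 7.7.

μ₀ = 7.7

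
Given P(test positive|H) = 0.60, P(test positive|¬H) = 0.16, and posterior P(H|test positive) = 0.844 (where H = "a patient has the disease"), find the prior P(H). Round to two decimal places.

Bayes' rule in odds form gives O(H|E) = O(H)·[P(E|H)/P(E|¬H)], hence O(H) = O(H|E)/LR.
Posterior odds = 0.844/(1−0.844) = 5.4103. LR = 0.60/0.16 = 3.7500.
Prior odds = 5.4103/3.7500 = 1.4427, so P(H) = 1.4427/(1+1.4427) ≈ 0.59.

P(H) = 0.59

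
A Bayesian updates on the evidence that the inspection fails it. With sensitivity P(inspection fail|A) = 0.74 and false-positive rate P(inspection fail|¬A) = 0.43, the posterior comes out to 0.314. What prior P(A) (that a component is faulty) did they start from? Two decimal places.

P(A) = 0.21

In odds form, posterior odds = prior odds × likelihood ratio, so prior odds = posterior odds ÷ LR.
Posterior odds = 0.314/(1−0.314) = 0.4577. LR = 0.74/0.43 = 1.7209.
Prior odds = 0.4577/1.7209 = 0.2660, so P(A) = 0.2660/(1+0.2660) ≈ 0.21.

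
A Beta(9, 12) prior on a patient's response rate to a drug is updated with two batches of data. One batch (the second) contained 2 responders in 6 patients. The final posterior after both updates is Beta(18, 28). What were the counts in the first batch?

7 responders and 12 non-responders

Because Beta–binomial updating is additive in the counts, the combined data contributed (α_post−α_prior, β_post−β_prior) successes and failures.
Total across both batches: 18−9=9 responders, 28−12=16 non-responders.
Subtract the second batch: 9−2=7 responders and 16−4=12 non-responders.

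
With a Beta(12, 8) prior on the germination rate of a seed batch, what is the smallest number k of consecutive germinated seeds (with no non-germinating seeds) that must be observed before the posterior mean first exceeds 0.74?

After k germinated seeds and 0 non-germinating seeds the posterior is Beta(12+k, 8), with mean (12+k)/(12+8+k).
Set (12+k)/(20+k) > 0.74 and solve: k > (0.74·20 − 12)/(1 − 0.74) = 10.769.
The smallest integer exceeding 10.769 is 11, and checking k=11: (23)/(31) = 0.7419 > 0.74.

k = 11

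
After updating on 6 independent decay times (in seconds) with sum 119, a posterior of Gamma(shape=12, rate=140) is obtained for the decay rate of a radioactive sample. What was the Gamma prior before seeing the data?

Gamma(shape=6, rate=21)

For an exponential likelihood with a Gamma(α, β) prior on the rate, n observations with total T give posterior Gamma(α+n, β+T).
So α = 12 − 6 = 6 and β = 140 − 119 = 21.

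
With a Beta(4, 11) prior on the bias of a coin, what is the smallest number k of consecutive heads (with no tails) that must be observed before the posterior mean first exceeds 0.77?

After k heads and 0 tails the posterior is Beta(4+k, 11), with mean (4+k)/(4+11+k).
Set (4+k)/(15+k) > 0.77 and solve: k > (0.77·15 − 4)/(1 − 0.77) = 32.826.
The smallest integer exceeding 32.826 is 33, and checking k=33: (37)/(48) = 0.7708 > 0.77.

k = 33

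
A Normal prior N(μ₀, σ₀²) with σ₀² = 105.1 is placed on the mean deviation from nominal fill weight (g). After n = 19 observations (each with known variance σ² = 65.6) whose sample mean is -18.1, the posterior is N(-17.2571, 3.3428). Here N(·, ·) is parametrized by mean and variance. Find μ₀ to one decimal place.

μ₀ = 8.4

The posterior mean is a precision-weighted average: μ_n = (τ₀μ₀ + τ_data·x̄)/(τ₀+τ_data), with τ₀=1/σ₀² and τ_data=n/σ².
Here τ₀ = 1/105.1 = 0.009515 and τ_data = 19/65.6 = 0.289634, so τ_n = 0.299149.
Rearranging for μ₀: μ₀ = (μ_n·τ_n − τ_data·x̄)/τ₀ = (-17.2571·0.299149 − 0.289634·-18.1) / 0.009515 = 0.079931/0.009515 ≈ 8.4.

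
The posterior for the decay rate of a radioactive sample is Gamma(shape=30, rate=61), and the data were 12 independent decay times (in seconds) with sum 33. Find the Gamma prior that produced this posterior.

Gamma(shape=18, rate=28)

Gamma–exponential conjugacy: posterior shape = α + n, posterior rate = β + Σtᵢ.
So α = 30 − 12 = 18 and β = 61 − 33 = 28.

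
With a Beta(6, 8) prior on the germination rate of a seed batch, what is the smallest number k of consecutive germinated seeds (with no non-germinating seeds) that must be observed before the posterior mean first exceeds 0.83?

After k germinated seeds and 0 non-germinating seeds the posterior is Beta(6+k, 8), with mean (6+k)/(6+8+k).
Set (6+k)/(14+k) > 0.83 and solve: k > (0.83·14 − 6)/(1 − 0.83) = 33.059.
The smallest integer exceeding 33.059 is 34, and checking k=34: (40)/(48) = 0.8333 > 0.83.

k = 34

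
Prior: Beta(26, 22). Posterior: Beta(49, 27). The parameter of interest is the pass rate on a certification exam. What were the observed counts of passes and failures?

Beta is conjugate to the binomial likelihood: posterior = Beta(α+s, β+f).
Match parameters: s=49−26=23, f=27−22=5.

23 passes and 5 failures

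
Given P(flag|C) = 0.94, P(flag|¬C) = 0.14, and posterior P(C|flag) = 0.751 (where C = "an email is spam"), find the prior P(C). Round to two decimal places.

P(C) = 0.31

In odds form, posterior odds = prior odds × likelihood ratio, so prior odds = posterior odds ÷ LR.
Posterior odds = 0.751/(1−0.751) = 3.0161. LR = 0.94/0.14 = 6.7143.
Prior odds = 3.0161/6.7143 = 0.4492, so P(C) = 0.4492/(1+0.4492) ≈ 0.31.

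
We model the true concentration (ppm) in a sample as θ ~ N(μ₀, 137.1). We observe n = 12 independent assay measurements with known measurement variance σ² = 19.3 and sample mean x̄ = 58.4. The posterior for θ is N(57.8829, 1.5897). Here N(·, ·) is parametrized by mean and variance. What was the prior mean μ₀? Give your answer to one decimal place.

μ₀ = 13.8

The posterior mean is a precision-weighted average: μ_n = (τ₀μ₀ + τ_data·x̄)/(τ₀+τ_data), with τ₀=1/σ₀² and τ_data=n/σ².
Here τ₀ = 1/137.1 = 0.007294 and τ_data = 12/19.3 = 0.621762, so τ_n = 0.629056.
Rearranging for μ₀: μ₀ = (μ_n·τ_n − τ_data·x̄)/τ₀ = (57.8829·0.629056 − 0.621762·58.4) / 0.007294 = 0.100685/0.007294 ≈ 13.8.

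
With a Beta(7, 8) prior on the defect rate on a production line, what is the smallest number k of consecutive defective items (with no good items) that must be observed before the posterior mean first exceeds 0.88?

After k defective items and 0 good items the posterior is Beta(7+k, 8), with mean (7+k)/(7+8+k).
Set (7+k)/(15+k) > 0.88 and solve: k > (0.88·15 − 7)/(1 − 0.88) = 51.667.
The smallest integer exceeding 51.667 is 52.

k = 52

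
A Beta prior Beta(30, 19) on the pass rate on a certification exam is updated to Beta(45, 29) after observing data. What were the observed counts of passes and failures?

15 passes and 10 failures

Beta is conjugate to the binomial likelihood: posterior = Beta(a+s, b+f).
Match parameters: s=45−30=15, f=29−19=10.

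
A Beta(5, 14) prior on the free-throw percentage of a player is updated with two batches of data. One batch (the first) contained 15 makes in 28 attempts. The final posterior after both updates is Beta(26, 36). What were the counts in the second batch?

Because Beta–binomial updating is additive in the counts, the combined data contributed (α_post−α_prior, β_post−β_prior) successes and failures.
Total across both batches: 26−5=21 makes, 36−14=22 misses.
Subtract the first batch: 21−15=6 makes and 22−13=9 misses.

6 makes and 9 misses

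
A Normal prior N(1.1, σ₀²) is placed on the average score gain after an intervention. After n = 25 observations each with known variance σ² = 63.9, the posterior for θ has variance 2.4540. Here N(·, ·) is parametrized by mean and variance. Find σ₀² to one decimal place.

For the Normal–Normal model with known σ², precisions add: τ_n = τ₀ + n/σ².
So 1/σ₀² = 1/2.4540 − 25/63.9 = 0.407498 − 0.391236 = 0.016262.
Hence σ₀² = 1/0.016262 ≈ 61.5.

σ₀² = 61.5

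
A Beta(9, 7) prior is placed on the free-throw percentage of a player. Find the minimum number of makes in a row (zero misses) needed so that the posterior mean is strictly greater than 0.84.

After k makes and 0 misses the posterior is Beta(9+k, 7), with mean (9+k)/(9+7+k).
Set (9+k)/(16+k) > 0.84 and solve: k > (0.84·16 − 9)/(1 − 0.84) = 27.750.
The smallest integer exceeding 27.750 is 28.

k = 28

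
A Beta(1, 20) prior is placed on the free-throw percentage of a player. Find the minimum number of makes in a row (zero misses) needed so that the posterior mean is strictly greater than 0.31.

k = 8

After k makes and 0 misses the posterior is Beta(1+k, 20), with mean (1+k)/(1+20+k).
Set (1+k)/(21+k) > 0.31 and solve: k > (0.31·21 − 1)/(1 − 0.31) = 7.986.
The smallest integer exceeding 7.986 is 8, and checking k=8: (9)/(29) = 0.3103 > 0.31.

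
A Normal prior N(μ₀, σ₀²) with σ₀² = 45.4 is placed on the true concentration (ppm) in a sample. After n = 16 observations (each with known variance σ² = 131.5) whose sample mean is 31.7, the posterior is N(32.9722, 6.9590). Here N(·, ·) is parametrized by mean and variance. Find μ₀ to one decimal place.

With known observation variance, the Normal–Normal posterior has precision τ_n = τ₀ + n/σ² and mean μ_n = (τ₀μ₀ + (n/σ²)x̄)/τ_n.
Here τ₀ = 1/45.4 = 0.022026 and τ_data = 16/131.5 = 0.121673, so τ_n = 0.143699.
Rearranging for μ₀: μ₀ = (μ_n·τ_n − τ_data·x̄)/τ₀ = (32.9722·0.143699 − 0.121673·31.7) / 0.022026 = 0.881038/0.022026 ≈ 40.0.

μ₀ = 40.0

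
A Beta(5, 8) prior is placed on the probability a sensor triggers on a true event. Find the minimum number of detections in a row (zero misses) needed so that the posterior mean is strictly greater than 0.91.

After k detections and 0 misses the posterior is Beta(5+k, 8), with mean (5+k)/(5+8+k).
Set (5+k)/(13+k) > 0.91 and solve: k > (0.91·13 − 5)/(1 − 0.91) = 75.889.
The smallest integer exceeding 75.889 is 76, and checking k=76: (81)/(89) = 0.9101 > 0.91.

k = 76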